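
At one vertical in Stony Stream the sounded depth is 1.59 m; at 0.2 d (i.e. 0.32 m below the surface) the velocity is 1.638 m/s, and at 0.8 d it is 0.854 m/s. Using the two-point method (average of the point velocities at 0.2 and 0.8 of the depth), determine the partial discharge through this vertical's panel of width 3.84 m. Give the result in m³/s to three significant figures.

7.61 m³/s

v̄ = (1.638 + 0.854) / 2 = 1.246 m/s
q = v̄ × d × w = 1.246 × 1.59 × 3.84 = 7.608 m³/s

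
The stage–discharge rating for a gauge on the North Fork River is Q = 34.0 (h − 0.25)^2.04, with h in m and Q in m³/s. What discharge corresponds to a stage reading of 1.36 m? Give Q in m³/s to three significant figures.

42.1 m³/s

Q = 34.0 × (1.36 − 0.25)^2.04 = 34.0 × 1.11^2.04 = 42.07 m³/s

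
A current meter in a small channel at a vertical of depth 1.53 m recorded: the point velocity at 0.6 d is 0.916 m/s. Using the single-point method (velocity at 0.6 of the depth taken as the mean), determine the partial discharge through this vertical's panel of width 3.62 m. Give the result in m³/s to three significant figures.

5.07 m³/s

v̄ = v₀.₆ = 0.916 m/s
q = v̄ × d × w = 0.9160 × 1.53 × 3.62 = 5.073 m³/s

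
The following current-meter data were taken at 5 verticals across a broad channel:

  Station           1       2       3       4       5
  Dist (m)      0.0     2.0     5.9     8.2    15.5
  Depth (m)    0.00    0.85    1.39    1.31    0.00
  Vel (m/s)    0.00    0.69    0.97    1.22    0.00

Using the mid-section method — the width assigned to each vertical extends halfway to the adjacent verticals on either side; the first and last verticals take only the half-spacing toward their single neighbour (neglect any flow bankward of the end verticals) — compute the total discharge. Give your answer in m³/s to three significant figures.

13.6 m³/s

w_2 = (5.9 − 0.0)/2 = 2.95 m; q_2 = 0.69 × 0.85 × 2.95 = 1.730 m³/s
w_3 = (8.2 − 2.0)/2 = 3.1 m; q_3 = 0.97 × 1.39 × 3.1 = 4.180 m³/s
w_4 = (15.5 − 5.9)/2 = 4.8 m; q_4 = 1.22 × 1.31 × 4.8 = 7.671 m³/s
Stations 1, 5 contribute zero (depth or velocity is 0).
Q = Σ qᵢ = 13.58 m³/s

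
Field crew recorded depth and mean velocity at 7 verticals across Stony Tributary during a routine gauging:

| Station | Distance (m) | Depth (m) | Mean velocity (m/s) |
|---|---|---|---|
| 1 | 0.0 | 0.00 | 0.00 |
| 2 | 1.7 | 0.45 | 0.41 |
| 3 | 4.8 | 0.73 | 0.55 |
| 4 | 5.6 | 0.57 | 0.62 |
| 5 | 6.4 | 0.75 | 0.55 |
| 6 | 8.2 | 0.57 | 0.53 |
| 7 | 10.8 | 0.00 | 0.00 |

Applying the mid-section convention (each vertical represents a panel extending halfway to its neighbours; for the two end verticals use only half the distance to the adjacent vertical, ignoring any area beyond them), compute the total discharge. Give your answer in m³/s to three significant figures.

w_2 = (4.8 − 0.0)/2 = 2.4 m; q_2 = 0.41 × 0.45 × 2.4 = 0.4428 m³/s
w_3 = (5.6 − 1.7)/2 = 1.95 m; q_3 = 0.55 × 0.73 × 1.95 = 0.7829 m³/s
w_4 = (6.4 − 4.8)/2 = 0.8 m; q_4 = 0.62 × 0.57 × 0.8 = 0.2827 m³/s
w_5 = (8.2 − 5.6)/2 = 1.3 m; q_5 = 0.55 × 0.75 × 1.3 = 0.5363 m³/s
w_6 = (10.8 − 6.4)/2 = 2.2 m; q_6 = 0.53 × 0.57 × 2.2 = 0.6646 m³/s
Stations 1, 7 contribute zero (depth or velocity is 0).
Q = Σ qᵢ = 2.709 m³/s

2.71 m³/s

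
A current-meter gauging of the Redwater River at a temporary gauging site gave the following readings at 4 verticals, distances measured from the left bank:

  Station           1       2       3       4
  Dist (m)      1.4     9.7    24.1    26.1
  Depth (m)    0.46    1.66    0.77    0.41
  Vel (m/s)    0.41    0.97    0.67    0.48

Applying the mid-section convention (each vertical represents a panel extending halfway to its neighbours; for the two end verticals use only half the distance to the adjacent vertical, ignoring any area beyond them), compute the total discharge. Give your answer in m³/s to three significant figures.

23.5 m³/s

w_1 = (9.7 − 1.4)/2 = 4.15 m; q_1 = 0.41 × 0.46 × 4.15 = 0.7827 m³/s
w_2 = (24.1 − 1.4)/2 = 11.35 m; q_2 = 0.97 × 1.66 × 11.35 = 18.28 m³/s
w_3 = (26.1 − 9.7)/2 = 8.2 m; q_3 = 0.67 × 0.77 × 8.2 = 4.230 m³/s
w_4 = (26.1 − 24.1)/2 = 1 m; q_4 = 0.48 × 0.41 × 1 = 0.1968 m³/s
Q = Σ qᵢ = 23.49 m³/s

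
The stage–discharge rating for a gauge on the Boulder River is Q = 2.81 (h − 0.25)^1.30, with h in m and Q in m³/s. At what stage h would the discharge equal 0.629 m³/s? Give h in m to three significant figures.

0.566 m

h − h₀ = (Q/C)^(1/b) = (0.629/2.81)^(1/1.30) = 0.3162 m
h = 0.25 + 0.3162 = 0.5662 m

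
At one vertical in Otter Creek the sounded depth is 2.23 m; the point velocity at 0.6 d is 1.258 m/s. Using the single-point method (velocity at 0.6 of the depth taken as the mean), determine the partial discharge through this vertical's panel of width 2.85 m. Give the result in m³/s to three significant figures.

8.00 m³/s

v̄ = v₀.₆ = 1.258 m/s
q = v̄ × d × w = 1.258 × 2.23 × 2.85 = 7.995 m³/s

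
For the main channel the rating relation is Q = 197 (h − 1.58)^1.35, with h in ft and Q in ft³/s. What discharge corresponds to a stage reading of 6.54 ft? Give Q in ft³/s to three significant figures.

1710 ft³/s

Q = 197 × (6.54 − 1.58)^1.35 = 197 × 4.96^1.35 = 1711 ft³/s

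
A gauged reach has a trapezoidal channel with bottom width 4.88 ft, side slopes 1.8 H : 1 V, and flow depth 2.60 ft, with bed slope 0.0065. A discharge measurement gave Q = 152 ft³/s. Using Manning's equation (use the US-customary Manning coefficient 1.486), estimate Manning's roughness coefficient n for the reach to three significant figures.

A = (b + z·y)·y = (4.88 + 1.8×2.60)×2.60 = 24.86 ft²
P = b + 2y√(1+z²) = 4.88 + 2×2.60×√(1+1.8²) = 15.59 ft
R = A/P = 24.86/15.59 = 1.595 ft
n = (1.486/Q)·A·R^(2/3)·S^(1/2) = (1.486/152) × 24.86 × 1.365 × 0.08062 = 0.02674

0.0267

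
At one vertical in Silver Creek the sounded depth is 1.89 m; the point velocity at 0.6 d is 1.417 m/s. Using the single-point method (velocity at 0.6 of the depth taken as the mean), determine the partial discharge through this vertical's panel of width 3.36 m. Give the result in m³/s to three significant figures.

v̄ = v₀.₆ = 1.417 m/s
q = v̄ × d × w = 1.417 × 1.89 × 3.36 = 8.999 m³/s

9.00 m³/s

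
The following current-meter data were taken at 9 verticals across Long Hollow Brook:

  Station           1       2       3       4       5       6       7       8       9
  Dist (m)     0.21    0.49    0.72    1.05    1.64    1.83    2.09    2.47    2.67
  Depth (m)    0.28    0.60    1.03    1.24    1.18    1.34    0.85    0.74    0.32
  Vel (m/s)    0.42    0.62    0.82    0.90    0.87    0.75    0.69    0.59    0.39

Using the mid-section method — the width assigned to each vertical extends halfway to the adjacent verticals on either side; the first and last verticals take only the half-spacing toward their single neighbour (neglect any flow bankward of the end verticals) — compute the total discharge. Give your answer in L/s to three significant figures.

1810 L/s

w_1 = (0.49 − 0.21)/2 = 0.14 m; q_1 = 0.42 × 0.28 × 0.14 = 0.01646 m³/s
w_2 = (0.72 − 0.21)/2 = 0.255 m; q_2 = 0.62 × 0.60 × 0.255 = 0.09486 m³/s
w_3 = (1.05 − 0.49)/2 = 0.28 m; q_3 = 0.82 × 1.03 × 0.28 = 0.2365 m³/s
w_4 = (1.64 − 0.72)/2 = 0.46 m; q_4 = 0.90 × 1.24 × 0.46 = 0.5134 m³/s
w_5 = (1.83 − 1.05)/2 = 0.39 m; q_5 = 0.87 × 1.18 × 0.39 = 0.4004 m³/s
w_6 = (2.09 − 1.64)/2 = 0.225 m; q_6 = 0.75 × 1.34 × 0.225 = 0.2261 m³/s
w_7 = (2.47 − 1.83)/2 = 0.32 m; q_7 = 0.69 × 0.85 × 0.32 = 0.1877 m³/s
w_8 = (2.67 − 2.09)/2 = 0.29 m; q_8 = 0.59 × 0.74 × 0.29 = 0.1266 m³/s
w_9 = (2.67 − 2.47)/2 = 0.1 m; q_9 = 0.39 × 0.32 × 0.1 = 0.01248 m³/s
Q = Σ qᵢ = 1.814 m³/s
= 1.814 × 1000 = 1814 L/s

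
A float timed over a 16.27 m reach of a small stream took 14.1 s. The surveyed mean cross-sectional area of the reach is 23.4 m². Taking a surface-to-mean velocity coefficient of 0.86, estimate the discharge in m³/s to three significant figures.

v_surface = L / t̄ = 16.27 / 14.1 = 1.154 m/s
v_mean = 0.86 × 1.154 = 0.9924 m/s
Q = A × v_mean = 23.4 × 0.9924 = 23.22 m³/s

23.2 m³/s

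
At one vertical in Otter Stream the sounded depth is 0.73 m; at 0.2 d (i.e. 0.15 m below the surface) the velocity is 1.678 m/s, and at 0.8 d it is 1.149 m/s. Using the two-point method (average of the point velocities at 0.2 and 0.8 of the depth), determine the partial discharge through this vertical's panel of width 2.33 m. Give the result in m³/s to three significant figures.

2.40 m³/s

v̄ = (1.678 + 1.149) / 2 = 1.414 m/s
q = v̄ × d × w = 1.414 × 0.73 × 2.33 = 2.404 m³/s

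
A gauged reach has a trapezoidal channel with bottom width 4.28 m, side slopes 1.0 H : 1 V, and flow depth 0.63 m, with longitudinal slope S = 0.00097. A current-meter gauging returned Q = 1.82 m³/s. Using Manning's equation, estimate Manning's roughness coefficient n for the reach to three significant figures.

A = (b + z·y)·y = (4.28 + 1.0×0.63)×0.63 = 3.093 m²
P = b + 2y√(1+z²) = 4.28 + 2×0.63×√(1+1.0²) = 6.062 m
R = A/P = 3.093/6.062 = 0.5103 m
n = (1/Q)·A·R^(2/3)·S^(1/2) = (1/1.82) × 3.093 × 0.6386 × 0.03114 = 0.03380

0.0338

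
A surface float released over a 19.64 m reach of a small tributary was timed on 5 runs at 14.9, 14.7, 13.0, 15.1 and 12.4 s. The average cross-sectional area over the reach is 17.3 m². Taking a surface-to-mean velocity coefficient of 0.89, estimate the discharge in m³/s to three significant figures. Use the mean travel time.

t̄ = (14.9 + 14.7 + 13.0 + 15.1 + 12.4) / 5 = 14.02 s
v_surface = L / t̄ = 19.64 / 14.02 = 1.401 m/s
v_mean = 0.89 × 1.401 = 1.247 m/s
Q = A × v_mean = 17.3 × 1.247 = 21.57 m³/s

21.6 m³/s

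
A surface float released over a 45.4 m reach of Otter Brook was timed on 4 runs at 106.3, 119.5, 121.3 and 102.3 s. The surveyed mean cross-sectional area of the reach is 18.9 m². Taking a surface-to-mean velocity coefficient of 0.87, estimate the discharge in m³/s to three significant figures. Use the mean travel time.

t̄ = (106.3 + 119.5 + 121.3 + 102.3) / 4 = 112.35 s
v_surface = L / t̄ = 45.4 / 112.35 = 0.4041 m/s
v_mean = 0.87 × 0.4041 = 0.3516 m/s
Q = A × v_mean = 18.9 × 0.3516 = 6.645 m³/s

6.64 m³/s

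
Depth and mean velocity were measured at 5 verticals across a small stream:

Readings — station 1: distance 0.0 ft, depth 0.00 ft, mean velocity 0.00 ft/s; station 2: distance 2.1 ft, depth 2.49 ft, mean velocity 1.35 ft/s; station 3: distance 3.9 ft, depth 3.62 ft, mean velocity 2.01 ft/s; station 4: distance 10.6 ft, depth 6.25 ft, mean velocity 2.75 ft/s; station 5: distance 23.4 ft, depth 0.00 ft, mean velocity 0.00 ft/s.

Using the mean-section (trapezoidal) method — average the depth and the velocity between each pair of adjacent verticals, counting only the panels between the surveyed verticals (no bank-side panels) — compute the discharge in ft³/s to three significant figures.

145 ft³/s

Panel 1-2: Δb = 2.1 ft, d̄ = (0.00+2.49)/2 = 1.245, v̄ = (0.00+1.35)/2 = 0.675 → q = 2.1×1.245×0.675 = 1.765 ft³/s
Panel 2-3: Δb = 1.8 ft, d̄ = (2.49+3.62)/2 = 3.055, v̄ = (1.35+2.01)/2 = 1.68 → q = 1.8×3.055×1.68 = 9.238 ft³/s
Panel 3-4: Δb = 6.7 ft, d̄ = (3.62+6.25)/2 = 4.935, v̄ = (2.01+2.75)/2 = 2.38 → q = 6.7×4.935×2.38 = 78.69 ft³/s
Panel 4-5: Δb = 12.8 ft, d̄ = (6.25+0.00)/2 = 3.125, v̄ = (2.75+0.00)/2 = 1.375 → q = 12.8×3.125×1.375 = 55.00 ft³/s
Q = Σ q = 144.7 ft³/s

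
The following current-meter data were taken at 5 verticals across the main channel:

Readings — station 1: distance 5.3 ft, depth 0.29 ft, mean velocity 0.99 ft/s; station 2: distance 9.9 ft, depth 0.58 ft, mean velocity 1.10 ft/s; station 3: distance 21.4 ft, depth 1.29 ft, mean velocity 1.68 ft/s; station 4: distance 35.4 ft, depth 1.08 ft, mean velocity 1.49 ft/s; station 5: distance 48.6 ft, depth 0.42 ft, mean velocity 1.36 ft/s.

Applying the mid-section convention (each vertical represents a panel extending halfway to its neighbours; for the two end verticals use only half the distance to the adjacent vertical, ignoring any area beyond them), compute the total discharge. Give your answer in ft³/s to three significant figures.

59.1 ft³/s

w_1 = (9.9 − 5.3)/2 = 2.3 ft; q_1 = 0.99 × 0.29 × 2.3 = 0.6603 ft³/s
w_2 = (21.4 − 5.3)/2 = 8.05 ft; q_2 = 1.10 × 0.58 × 8.05 = 5.136 ft³/s
w_3 = (35.4 − 9.9)/2 = 12.75 ft; q_3 = 1.68 × 1.29 × 12.75 = 27.63 ft³/s
w_4 = (48.6 − 21.4)/2 = 13.6 ft; q_4 = 1.49 × 1.08 × 13.6 = 21.89 ft³/s
w_5 = (48.6 − 35.4)/2 = 6.6 ft; q_5 = 1.36 × 0.42 × 6.6 = 3.770 ft³/s
Q = Σ qᵢ = 59.08 ft³/s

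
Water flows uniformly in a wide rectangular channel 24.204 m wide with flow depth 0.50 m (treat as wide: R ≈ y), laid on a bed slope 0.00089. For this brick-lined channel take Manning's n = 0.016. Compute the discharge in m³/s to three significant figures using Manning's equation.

14.2 m³/s

A = b·y = 24.204 × 0.50 = 12.10 m²
Wide channel: R ≈ y = 0.50 m
Q = (1/n)·A·R^(2/3)·S^(1/2) = (1/0.016) × 12.10 × 0.5000^(2/3) × 0.00089^(1/2) = 14.21 m³/s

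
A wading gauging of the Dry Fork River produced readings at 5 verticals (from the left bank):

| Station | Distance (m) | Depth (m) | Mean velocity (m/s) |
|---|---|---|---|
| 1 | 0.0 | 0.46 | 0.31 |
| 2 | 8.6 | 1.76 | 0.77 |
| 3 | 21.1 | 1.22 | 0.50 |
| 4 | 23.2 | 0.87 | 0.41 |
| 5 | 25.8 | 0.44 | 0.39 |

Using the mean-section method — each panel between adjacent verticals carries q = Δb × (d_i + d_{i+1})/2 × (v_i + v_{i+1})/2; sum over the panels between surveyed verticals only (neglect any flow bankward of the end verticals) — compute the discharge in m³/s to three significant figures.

18.7 m³/s

Panel 1-2: Δb = 8.6 m, d̄ = (0.46+1.76)/2 = 1.11, v̄ = (0.31+0.77)/2 = 0.54 → q = 8.6×1.11×0.54 = 5.155 m³/s
Panel 2-3: Δb = 12.5 m, d̄ = (1.76+1.22)/2 = 1.49, v̄ = (0.77+0.50)/2 = 0.635 → q = 12.5×1.49×0.635 = 11.83 m³/s
Panel 3-4: Δb = 2.1 m, d̄ = (1.22+0.87)/2 = 1.045, v̄ = (0.50+0.41)/2 = 0.455 → q = 2.1×1.045×0.455 = 0.9985 m³/s
Panel 4-5: Δb = 2.6 m, d̄ = (0.87+0.44)/2 = 0.655, v̄ = (0.41+0.39)/2 = 0.4 → q = 2.6×0.655×0.4 = 0.6812 m³/s
Q = Σ q = 18.66 m³/s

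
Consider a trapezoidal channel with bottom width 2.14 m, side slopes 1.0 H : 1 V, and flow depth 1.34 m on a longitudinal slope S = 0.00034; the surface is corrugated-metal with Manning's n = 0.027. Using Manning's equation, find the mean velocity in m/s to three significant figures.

A = (b + z·y)·y = (2.14 + 1.0×1.34)×1.34 = 4.663 m²
P = b + 2y√(1+z²) = 2.14 + 2×1.34×√(1+1.0²) = 5.930 m
R = A/P = 4.663/5.930 = 0.7864 m
Q = (1/n)·A·R^(2/3)·S^(1/2) = (1/0.027) × 4.663 × 0.7864^(2/3) × 0.00034^(1/2) = 2.713 m³/s
V = Q/A = 2.713/4.663 = 0.5818 m/s

0.582 m/s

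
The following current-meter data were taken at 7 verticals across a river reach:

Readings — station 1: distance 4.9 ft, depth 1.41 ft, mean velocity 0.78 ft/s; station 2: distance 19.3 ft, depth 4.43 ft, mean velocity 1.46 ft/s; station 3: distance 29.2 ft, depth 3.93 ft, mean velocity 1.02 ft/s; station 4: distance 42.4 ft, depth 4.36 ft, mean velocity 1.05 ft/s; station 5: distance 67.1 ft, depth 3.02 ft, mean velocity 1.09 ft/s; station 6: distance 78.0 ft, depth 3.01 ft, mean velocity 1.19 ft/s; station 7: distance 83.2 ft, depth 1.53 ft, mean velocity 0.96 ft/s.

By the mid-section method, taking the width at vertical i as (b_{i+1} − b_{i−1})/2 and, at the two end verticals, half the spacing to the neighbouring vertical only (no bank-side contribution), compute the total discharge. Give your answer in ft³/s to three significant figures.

w_1 = (19.3 − 4.9)/2 = 7.2 ft; q_1 = 0.78 × 1.41 × 7.2 = 7.919 ft³/s
w_2 = (29.2 − 4.9)/2 = 12.15 ft; q_2 = 1.46 × 4.43 × 12.15 = 78.58 ft³/s
w_3 = (42.4 − 19.3)/2 = 11.55 ft; q_3 = 1.02 × 3.93 × 11.55 = 46.30 ft³/s
w_4 = (67.1 − 29.2)/2 = 18.95 ft; q_4 = 1.05 × 4.36 × 18.95 = 86.75 ft³/s
w_5 = (78.0 − 42.4)/2 = 17.8 ft; q_5 = 1.09 × 3.02 × 17.8 = 58.59 ft³/s
w_6 = (83.2 − 67.1)/2 = 8.05 ft; q_6 = 1.19 × 3.01 × 8.05 = 28.83 ft³/s
w_7 = (83.2 − 78.0)/2 = 2.6 ft; q_7 = 0.96 × 1.53 × 2.6 = 3.819 ft³/s
Q = Σ qᵢ = 310.8 ft³/s

311 ft³/s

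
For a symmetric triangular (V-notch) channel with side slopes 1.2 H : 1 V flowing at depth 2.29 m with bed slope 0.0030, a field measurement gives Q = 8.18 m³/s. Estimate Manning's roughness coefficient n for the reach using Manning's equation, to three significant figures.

A = z·y² = 1.2×2.29² = 6.293 m²
P = 2y√(1+z²) = 2×2.29×√(1+1.2²) = 7.154 m
R = A/P = 6.293/7.154 = 0.8796 m
n = (1/Q)·A·R^(2/3)·S^(1/2) = (1/8.18) × 6.293 × 0.9180 × 0.05477 = 0.03868

0.0387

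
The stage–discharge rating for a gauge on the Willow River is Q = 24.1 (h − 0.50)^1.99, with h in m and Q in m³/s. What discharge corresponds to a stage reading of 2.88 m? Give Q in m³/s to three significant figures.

135 m³/s

Q = 24.1 × (2.88 − 0.50)^1.99 = 24.1 × 2.38^1.99 = 135.3 m³/s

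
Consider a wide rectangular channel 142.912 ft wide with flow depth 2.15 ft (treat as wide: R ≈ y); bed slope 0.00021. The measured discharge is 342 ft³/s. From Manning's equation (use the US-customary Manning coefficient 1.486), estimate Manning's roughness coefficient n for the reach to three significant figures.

0.0322

A = b·y = 142.912 × 2.15 = 307.3 ft²
Wide channel: R ≈ y = 2.15 ft
n = (1.486/Q)·A·R^(2/3)·S^(1/2) = (1.486/342) × 307.3 × 1.666 × 0.01449 = 0.03223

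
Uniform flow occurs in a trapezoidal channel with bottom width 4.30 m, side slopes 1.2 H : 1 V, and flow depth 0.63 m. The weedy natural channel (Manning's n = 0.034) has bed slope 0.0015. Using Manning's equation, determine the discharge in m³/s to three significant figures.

2.31 m³/s

A = (b + z·y)·y = (4.30 + 1.2×0.63)×0.63 = 3.185 m²
P = b + 2y√(1+z²) = 4.30 + 2×0.63×√(1+1.2²) = 6.268 m
R = A/P = 3.185/6.268 = 0.5082 m
Q = (1/n)·A·R^(2/3)·S^(1/2) = (1/0.034) × 3.185 × 0.5082^(2/3) × 0.0015^(1/2) = 2.311 m³/s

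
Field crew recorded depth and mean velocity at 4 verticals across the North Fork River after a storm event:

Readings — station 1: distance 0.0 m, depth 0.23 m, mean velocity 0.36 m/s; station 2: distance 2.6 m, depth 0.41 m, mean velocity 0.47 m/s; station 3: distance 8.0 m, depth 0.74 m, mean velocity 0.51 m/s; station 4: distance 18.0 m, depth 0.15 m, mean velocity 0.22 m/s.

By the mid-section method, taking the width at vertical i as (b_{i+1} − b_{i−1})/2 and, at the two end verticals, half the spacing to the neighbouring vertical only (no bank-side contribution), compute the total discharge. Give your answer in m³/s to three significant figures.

w_1 = (2.6 − 0.0)/2 = 1.3 m; q_1 = 0.36 × 0.23 × 1.3 = 0.1076 m³/s
w_2 = (8.0 − 0.0)/2 = 4 m; q_2 = 0.47 × 0.41 × 4 = 0.7708 m³/s
w_3 = (18.0 − 2.6)/2 = 7.7 m; q_3 = 0.51 × 0.74 × 7.7 = 2.906 m³/s
w_4 = (18.0 − 8.0)/2 = 5 m; q_4 = 0.22 × 0.15 × 5 = 0.1650 m³/s
Q = Σ qᵢ = 3.949 m³/s

3.95 m³/s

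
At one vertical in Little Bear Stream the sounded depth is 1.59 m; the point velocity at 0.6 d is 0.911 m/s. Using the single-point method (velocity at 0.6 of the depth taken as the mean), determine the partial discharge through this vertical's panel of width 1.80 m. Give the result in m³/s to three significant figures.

v̄ = v₀.₆ = 0.911 m/s
q = v̄ × d × w = 0.9110 × 1.59 × 1.80 = 2.607 m³/s

2.61 m³/s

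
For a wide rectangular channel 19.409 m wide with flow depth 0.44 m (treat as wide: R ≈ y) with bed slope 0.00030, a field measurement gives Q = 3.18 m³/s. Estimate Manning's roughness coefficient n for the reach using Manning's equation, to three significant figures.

A = b·y = 19.409 × 0.44 = 8.540 m²
Wide channel: R ≈ y = 0.44 m
n = (1/Q)·A·R^(2/3)·S^(1/2) = (1/3.18) × 8.540 × 0.5785 × 0.01732 = 0.02691

0.0269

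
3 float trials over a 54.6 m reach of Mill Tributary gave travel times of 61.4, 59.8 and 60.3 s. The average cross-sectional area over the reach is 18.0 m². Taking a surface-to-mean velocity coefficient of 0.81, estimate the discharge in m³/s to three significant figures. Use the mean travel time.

13.2 m³/s

t̄ = (61.4 + 59.8 + 60.3) / 3 = 60.5 s
v_surface = L / t̄ = 54.6 / 60.5 = 0.9025 m/s
v_mean = 0.81 × 0.9025 = 0.7310 m/s
Q = A × v_mean = 18.0 × 0.7310 = 13.16 m³/s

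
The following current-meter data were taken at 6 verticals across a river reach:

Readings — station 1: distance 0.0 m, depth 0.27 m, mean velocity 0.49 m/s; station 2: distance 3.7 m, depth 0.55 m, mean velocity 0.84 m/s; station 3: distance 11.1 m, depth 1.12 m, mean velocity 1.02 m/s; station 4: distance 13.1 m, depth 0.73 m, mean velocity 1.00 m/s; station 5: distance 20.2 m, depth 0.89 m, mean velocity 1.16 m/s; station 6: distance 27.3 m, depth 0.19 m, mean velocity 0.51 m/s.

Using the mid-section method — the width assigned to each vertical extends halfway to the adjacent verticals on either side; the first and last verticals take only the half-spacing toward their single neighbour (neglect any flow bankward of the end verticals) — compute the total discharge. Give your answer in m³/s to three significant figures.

19.2 m³/s

w_1 = (3.7 − 0.0)/2 = 1.85 m; q_1 = 0.49 × 0.27 × 1.85 = 0.2448 m³/s
w_2 = (11.1 − 0.0)/2 = 5.55 m; q_2 = 0.84 × 0.55 × 5.55 = 2.564 m³/s
w_3 = (13.1 − 3.7)/2 = 4.7 m; q_3 = 1.02 × 1.12 × 4.7 = 5.369 m³/s
w_4 = (20.2 − 11.1)/2 = 4.55 m; q_4 = 1.00 × 0.73 × 4.55 = 3.322 m³/s
w_5 = (27.3 − 13.1)/2 = 7.1 m; q_5 = 1.16 × 0.89 × 7.1 = 7.330 m³/s
w_6 = (27.3 − 20.2)/2 = 3.55 m; q_6 = 0.51 × 0.19 × 3.55 = 0.3440 m³/s
Q = Σ qᵢ = 19.17 m³/s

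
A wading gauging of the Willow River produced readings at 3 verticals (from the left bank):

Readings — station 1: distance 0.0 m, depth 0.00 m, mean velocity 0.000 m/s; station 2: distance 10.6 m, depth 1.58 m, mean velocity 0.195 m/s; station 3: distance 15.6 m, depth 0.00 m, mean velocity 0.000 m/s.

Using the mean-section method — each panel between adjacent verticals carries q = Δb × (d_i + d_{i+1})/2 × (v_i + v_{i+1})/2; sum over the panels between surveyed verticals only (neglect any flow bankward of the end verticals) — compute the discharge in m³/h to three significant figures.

4330 m³/h

Panel 1-2: Δb = 10.6 m, d̄ = (0.00+1.58)/2 = 0.79, v̄ = (0.000+0.195)/2 = 0.0975 → q = 10.6×0.79×0.0975 = 0.8165 m³/s
Panel 2-3: Δb = 5 m, d̄ = (1.58+0.00)/2 = 0.79, v̄ = (0.195+0.000)/2 = 0.0975 → q = 5×0.79×0.0975 = 0.3851 m³/s
Q = Σ q = 1.202 m³/s
= 1.202 × 3600 = 4326 m³/h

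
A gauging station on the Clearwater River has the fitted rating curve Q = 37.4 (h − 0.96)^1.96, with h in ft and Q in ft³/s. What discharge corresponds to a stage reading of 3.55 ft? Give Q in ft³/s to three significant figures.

242 ft³/s

Q = 37.4 × (3.55 − 0.96)^1.96 = 37.4 × 2.59^1.96 = 241.5 ft³/s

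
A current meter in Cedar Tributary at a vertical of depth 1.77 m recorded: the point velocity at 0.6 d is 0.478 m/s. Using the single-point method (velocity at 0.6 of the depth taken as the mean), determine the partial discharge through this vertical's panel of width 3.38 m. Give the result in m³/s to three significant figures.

2.86 m³/s

v̄ = v₀.₆ = 0.478 m/s
q = v̄ × d × w = 0.4780 × 1.77 × 3.38 = 2.860 m³/s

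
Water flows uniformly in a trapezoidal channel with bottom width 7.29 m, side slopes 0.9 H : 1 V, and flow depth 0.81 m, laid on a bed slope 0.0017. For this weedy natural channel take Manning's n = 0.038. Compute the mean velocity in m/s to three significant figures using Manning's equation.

0.844 m/s

A = (b + z·y)·y = (7.29 + 0.9×0.81)×0.81 = 6.495 m²
P = b + 2y√(1+z²) = 7.29 + 2×0.81×√(1+0.9²) = 9.469 m
R = A/P = 6.495/9.469 = 0.6859 m
Q = (1/n)·A·R^(2/3)·S^(1/2) = (1/0.038) × 6.495 × 0.6859^(2/3) × 0.0017^(1/2) = 5.481 m³/s
V = Q/A = 5.481/6.495 = 0.8439 m/s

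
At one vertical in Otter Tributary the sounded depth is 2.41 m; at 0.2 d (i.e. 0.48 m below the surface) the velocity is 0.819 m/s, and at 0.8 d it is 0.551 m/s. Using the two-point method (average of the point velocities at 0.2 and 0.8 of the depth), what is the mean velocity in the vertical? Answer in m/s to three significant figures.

v̄ = (0.819 + 0.551) / 2 = 0.6850 m/s

0.685 m/s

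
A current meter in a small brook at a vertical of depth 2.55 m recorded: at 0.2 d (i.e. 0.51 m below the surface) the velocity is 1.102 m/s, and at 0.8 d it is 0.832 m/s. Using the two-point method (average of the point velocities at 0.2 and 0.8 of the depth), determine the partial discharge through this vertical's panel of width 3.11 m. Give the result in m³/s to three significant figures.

7.67 m³/s

v̄ = (1.102 + 0.832) / 2 = 0.9670 m/s
q = v̄ × d × w = 0.9670 × 2.55 × 3.11 = 7.669 m³/s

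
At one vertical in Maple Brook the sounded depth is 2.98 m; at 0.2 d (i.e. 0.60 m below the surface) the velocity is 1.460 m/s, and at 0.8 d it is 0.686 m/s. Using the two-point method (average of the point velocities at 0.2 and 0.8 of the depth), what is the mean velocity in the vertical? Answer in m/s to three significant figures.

v̄ = (1.460 + 0.686) / 2 = 1.073 m/s

1.07 m/s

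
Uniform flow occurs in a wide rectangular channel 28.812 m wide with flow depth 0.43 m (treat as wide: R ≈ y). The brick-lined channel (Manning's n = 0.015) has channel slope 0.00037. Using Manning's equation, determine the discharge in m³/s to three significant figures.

A = b·y = 28.812 × 0.43 = 12.39 m²
Wide channel: R ≈ y = 0.43 m
Q = (1/n)·A·R^(2/3)·S^(1/2) = (1/0.015) × 12.39 × 0.4300^(2/3) × 0.00037^(1/2) = 9.051 m³/s

9.05 m³/s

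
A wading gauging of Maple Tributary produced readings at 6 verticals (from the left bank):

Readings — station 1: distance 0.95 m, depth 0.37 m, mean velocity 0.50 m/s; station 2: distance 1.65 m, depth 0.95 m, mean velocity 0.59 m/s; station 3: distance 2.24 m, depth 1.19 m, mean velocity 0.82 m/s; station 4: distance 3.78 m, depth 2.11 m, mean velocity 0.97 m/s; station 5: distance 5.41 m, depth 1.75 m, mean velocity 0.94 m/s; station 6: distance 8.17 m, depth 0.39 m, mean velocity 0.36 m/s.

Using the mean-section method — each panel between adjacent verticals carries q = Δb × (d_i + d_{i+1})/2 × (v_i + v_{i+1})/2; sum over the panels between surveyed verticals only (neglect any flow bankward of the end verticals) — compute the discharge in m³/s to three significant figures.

7.89 m³/s

Panel 1-2: Δb = 0.7 m, d̄ = (0.37+0.95)/2 = 0.66, v̄ = (0.50+0.59)/2 = 0.545 → q = 0.7×0.66×0.545 = 0.2518 m³/s
Panel 2-3: Δb = 0.59 m, d̄ = (0.95+1.19)/2 = 1.07, v̄ = (0.59+0.82)/2 = 0.705 → q = 0.59×1.07×0.705 = 0.4451 m³/s
Panel 3-4: Δb = 1.54 m, d̄ = (1.19+2.11)/2 = 1.65, v̄ = (0.82+0.97)/2 = 0.895 → q = 1.54×1.65×0.895 = 2.274 m³/s
Panel 4-5: Δb = 1.63 m, d̄ = (2.11+1.75)/2 = 1.93, v̄ = (0.97+0.94)/2 = 0.955 → q = 1.63×1.93×0.955 = 3.004 m³/s
Panel 5-6: Δb = 2.76 m, d̄ = (1.75+0.39)/2 = 1.07, v̄ = (0.94+0.36)/2 = 0.65 → q = 2.76×1.07×0.65 = 1.920 m³/s
Q = Σ q = 7.895 m³/s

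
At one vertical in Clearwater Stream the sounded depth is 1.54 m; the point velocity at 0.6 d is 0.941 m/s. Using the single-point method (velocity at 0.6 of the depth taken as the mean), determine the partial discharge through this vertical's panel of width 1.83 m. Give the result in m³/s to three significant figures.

2.65 m³/s

v̄ = v₀.₆ = 0.941 m/s
q = v̄ × d × w = 0.9410 × 1.54 × 1.83 = 2.652 m³/s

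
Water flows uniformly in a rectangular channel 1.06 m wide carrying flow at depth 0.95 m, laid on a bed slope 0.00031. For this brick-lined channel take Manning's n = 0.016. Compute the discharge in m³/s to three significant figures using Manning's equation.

0.540 m³/s

A = b·y = 1.06 × 0.95 = 1.007 m²
P = b + 2y = 1.06 + 2×0.95 = 2.960 m
R = A/P = 1.007/2.960 = 0.3402 m
Q = (1/n)·A·R^(2/3)·S^(1/2) = (1/0.016) × 1.007 × 0.3402^(2/3) × 0.00031^(1/2) = 0.5400 m³/s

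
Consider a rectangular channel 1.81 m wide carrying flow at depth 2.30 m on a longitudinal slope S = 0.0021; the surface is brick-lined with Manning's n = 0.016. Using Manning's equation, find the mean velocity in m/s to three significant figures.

2.15 m/s

A = b·y = 1.81 × 2.30 = 4.163 m²
P = b + 2y = 1.81 + 2×2.30 = 6.410 m
R = A/P = 4.163/6.410 = 0.6495 m
Q = (1/n)·A·R^(2/3)·S^(1/2) = (1/0.016) × 4.163 × 0.6495^(2/3) × 0.0021^(1/2) = 8.942 m³/s
V = Q/A = 8.942/4.163 = 2.148 m/s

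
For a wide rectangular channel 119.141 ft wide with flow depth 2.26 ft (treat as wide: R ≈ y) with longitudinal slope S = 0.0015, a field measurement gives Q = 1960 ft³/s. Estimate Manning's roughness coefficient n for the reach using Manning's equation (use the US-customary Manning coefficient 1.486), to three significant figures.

0.0136

A = b·y = 119.141 × 2.26 = 269.3 ft²
Wide channel: R ≈ y = 2.26 ft
n = (1.486/Q)·A·R^(2/3)·S^(1/2) = (1.486/1960) × 269.3 × 1.722 × 0.03873 = 0.01362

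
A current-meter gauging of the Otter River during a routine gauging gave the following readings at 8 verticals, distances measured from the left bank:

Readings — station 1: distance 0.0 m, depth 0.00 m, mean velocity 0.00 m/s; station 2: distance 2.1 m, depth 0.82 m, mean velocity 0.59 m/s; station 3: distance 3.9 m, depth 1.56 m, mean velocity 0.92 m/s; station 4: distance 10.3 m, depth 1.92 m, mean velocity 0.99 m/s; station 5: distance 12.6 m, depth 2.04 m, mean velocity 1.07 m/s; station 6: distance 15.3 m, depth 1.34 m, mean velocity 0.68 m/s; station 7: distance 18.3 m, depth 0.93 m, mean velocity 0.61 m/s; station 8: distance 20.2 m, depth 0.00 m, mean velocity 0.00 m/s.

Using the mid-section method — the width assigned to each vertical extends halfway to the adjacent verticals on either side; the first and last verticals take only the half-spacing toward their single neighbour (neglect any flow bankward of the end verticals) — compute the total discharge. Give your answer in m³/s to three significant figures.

w_2 = (3.9 − 0.0)/2 = 1.95 m; q_2 = 0.59 × 0.82 × 1.95 = 0.9434 m³/s
w_3 = (10.3 − 2.1)/2 = 4.1 m; q_3 = 0.92 × 1.56 × 4.1 = 5.884 m³/s
w_4 = (12.6 − 3.9)/2 = 4.35 m; q_4 = 0.99 × 1.92 × 4.35 = 8.268 m³/s
w_5 = (15.3 − 10.3)/2 = 2.5 m; q_5 = 1.07 × 2.04 × 2.5 = 5.457 m³/s
w_6 = (18.3 − 12.6)/2 = 2.85 m; q_6 = 0.68 × 1.34 × 2.85 = 2.597 m³/s
w_7 = (20.2 − 15.3)/2 = 2.45 m; q_7 = 0.61 × 0.93 × 2.45 = 1.390 m³/s
Stations 1, 8 contribute zero (depth or velocity is 0).
Q = Σ qᵢ = 24.54 m³/s

24.5 m³/s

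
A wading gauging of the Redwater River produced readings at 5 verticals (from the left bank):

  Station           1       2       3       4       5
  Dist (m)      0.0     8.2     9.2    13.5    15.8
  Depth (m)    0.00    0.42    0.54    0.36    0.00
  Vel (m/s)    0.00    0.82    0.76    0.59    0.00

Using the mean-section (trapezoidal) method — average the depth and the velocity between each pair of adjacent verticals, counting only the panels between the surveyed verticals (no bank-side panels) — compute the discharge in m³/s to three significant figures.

Panel 1-2: Δb = 8.2 m, d̄ = (0.00+0.42)/2 = 0.21, v̄ = (0.00+0.82)/2 = 0.41 → q = 8.2×0.21×0.41 = 0.7060 m³/s
Panel 2-3: Δb = 1 m, d̄ = (0.42+0.54)/2 = 0.48, v̄ = (0.82+0.76)/2 = 0.79 → q = 1×0.48×0.79 = 0.3792 m³/s
Panel 3-4: Δb = 4.3 m, d̄ = (0.54+0.36)/2 = 0.45, v̄ = (0.76+0.59)/2 = 0.675 → q = 4.3×0.45×0.675 = 1.306 m³/s
Panel 4-5: Δb = 2.3 m, d̄ = (0.36+0.00)/2 = 0.18, v̄ = (0.59+0.00)/2 = 0.295 → q = 2.3×0.18×0.295 = 0.1221 m³/s
Q = Σ q = 2.513 m³/s

2.51 m³/s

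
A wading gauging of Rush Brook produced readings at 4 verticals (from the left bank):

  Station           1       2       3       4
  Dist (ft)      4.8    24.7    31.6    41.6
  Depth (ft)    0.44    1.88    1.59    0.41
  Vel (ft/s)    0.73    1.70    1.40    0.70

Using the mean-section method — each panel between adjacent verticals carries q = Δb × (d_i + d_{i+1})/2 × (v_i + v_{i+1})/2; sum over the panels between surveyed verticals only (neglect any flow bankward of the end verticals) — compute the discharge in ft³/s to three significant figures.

Panel 1-2: Δb = 19.9 ft, d̄ = (0.44+1.88)/2 = 1.16, v̄ = (0.73+1.70)/2 = 1.215 → q = 19.9×1.16×1.215 = 28.05 ft³/s
Panel 2-3: Δb = 6.9 ft, d̄ = (1.88+1.59)/2 = 1.735, v̄ = (1.70+1.40)/2 = 1.55 → q = 6.9×1.735×1.55 = 18.56 ft³/s
Panel 3-4: Δb = 10 ft, d̄ = (1.59+0.41)/2 = 1, v̄ = (1.40+0.70)/2 = 1.05 → q = 10×1×1.05 = 10.50 ft³/s
Q = Σ q = 57.10 ft³/s

57.1 ft³/s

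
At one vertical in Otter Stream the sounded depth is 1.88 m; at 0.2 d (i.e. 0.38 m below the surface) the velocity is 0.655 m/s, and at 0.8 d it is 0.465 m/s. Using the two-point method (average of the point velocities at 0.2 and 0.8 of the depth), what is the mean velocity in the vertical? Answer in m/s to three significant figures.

0.560 m/s

v̄ = (0.655 + 0.465) / 2 = 0.5600 m/s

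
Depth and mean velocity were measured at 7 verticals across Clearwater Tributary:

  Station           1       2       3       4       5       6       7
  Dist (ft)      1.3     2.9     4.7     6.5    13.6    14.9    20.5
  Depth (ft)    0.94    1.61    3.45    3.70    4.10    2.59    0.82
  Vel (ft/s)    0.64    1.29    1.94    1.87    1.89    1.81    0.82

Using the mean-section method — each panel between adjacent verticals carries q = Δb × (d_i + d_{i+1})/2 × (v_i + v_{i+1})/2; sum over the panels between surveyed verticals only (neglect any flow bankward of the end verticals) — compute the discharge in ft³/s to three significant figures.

94.2 ft³/s

Panel 1-2: Δb = 1.6 ft, d̄ = (0.94+1.61)/2 = 1.275, v̄ = (0.64+1.29)/2 = 0.965 → q = 1.6×1.275×0.965 = 1.969 ft³/s
Panel 2-3: Δb = 1.8 ft, d̄ = (1.61+3.45)/2 = 2.53, v̄ = (1.29+1.94)/2 = 1.615 → q = 1.8×2.53×1.615 = 7.355 ft³/s
Panel 3-4: Δb = 1.8 ft, d̄ = (3.45+3.70)/2 = 3.575, v̄ = (1.94+1.87)/2 = 1.905 → q = 1.8×3.575×1.905 = 12.26 ft³/s
Panel 4-5: Δb = 7.1 ft, d̄ = (3.70+4.10)/2 = 3.9, v̄ = (1.87+1.89)/2 = 1.88 → q = 7.1×3.9×1.88 = 52.06 ft³/s
Panel 5-6: Δb = 1.3 ft, d̄ = (4.10+2.59)/2 = 3.345, v̄ = (1.89+1.81)/2 = 1.85 → q = 1.3×3.345×1.85 = 8.045 ft³/s
Panel 6-7: Δb = 5.6 ft, d̄ = (2.59+0.82)/2 = 1.705, v̄ = (1.81+0.82)/2 = 1.315 → q = 5.6×1.705×1.315 = 12.56 ft³/s
Q = Σ q = 94.24 ft³/s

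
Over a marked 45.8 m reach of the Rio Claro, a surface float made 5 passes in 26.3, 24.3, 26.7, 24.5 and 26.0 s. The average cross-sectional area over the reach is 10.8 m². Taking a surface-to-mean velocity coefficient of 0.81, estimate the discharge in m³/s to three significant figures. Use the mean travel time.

t̄ = (26.3 + 24.3 + 26.7 + 24.5 + 26.0) / 5 = 25.56 s
v_surface = L / t̄ = 45.8 / 25.56 = 1.792 m/s
v_mean = 0.81 × 1.792 = 1.451 m/s
Q = A × v_mean = 10.8 × 1.451 = 15.68 m³/s

15.7 m³/s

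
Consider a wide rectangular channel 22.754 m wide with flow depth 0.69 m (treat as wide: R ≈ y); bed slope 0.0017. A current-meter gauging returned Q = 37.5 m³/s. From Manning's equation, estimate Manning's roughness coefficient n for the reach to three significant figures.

A = b·y = 22.754 × 0.69 = 15.70 m²
Wide channel: R ≈ y = 0.69 m
n = (1/Q)·A·R^(2/3)·S^(1/2) = (1/37.5) × 15.70 × 0.7808 × 0.04123 = 0.01348

0.0135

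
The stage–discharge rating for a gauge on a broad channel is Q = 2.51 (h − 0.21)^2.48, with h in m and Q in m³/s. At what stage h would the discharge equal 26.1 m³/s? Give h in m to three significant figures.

h − h₀ = (Q/C)^(1/b) = (26.1/2.51)^(1/2.48) = 2.571 m
h = 0.21 + 2.571 = 2.781 m

2.78 m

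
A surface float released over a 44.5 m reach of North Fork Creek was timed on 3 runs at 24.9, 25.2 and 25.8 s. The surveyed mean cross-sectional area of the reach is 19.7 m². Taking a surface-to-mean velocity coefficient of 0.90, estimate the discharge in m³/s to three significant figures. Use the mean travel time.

t̄ = (24.9 + 25.2 + 25.8) / 3 = 25.3 s
v_surface = L / t̄ = 44.5 / 25.3 = 1.759 m/s
v_mean = 0.90 × 1.759 = 1.583 m/s
Q = A × v_mean = 19.7 × 1.583 = 31.19 m³/s

31.2 m³/s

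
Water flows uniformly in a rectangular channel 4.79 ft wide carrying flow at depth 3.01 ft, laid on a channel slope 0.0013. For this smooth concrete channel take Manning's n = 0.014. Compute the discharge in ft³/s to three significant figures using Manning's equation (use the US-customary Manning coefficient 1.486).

A = b·y = 4.79 × 3.01 = 14.42 ft²
P = b + 2y = 4.79 + 2×3.01 = 10.81 ft
R = A/P = 14.42/10.81 = 1.334 ft
Q = (1.486/n)·A·R^(2/3)·S^(1/2) = (1.486/0.014) × 14.42 × 1.334^(2/3) × 0.0013^(1/2) = 66.86 ft³/s

66.9 ft³/s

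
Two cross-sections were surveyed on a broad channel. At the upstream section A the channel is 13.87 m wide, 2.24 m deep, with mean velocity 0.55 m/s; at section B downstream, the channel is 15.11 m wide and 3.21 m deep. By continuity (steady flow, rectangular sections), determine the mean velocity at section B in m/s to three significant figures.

Q = A₁V₁ = (13.87×2.24) × 0.55 = 17.09 m³/s
A₂ = 15.11 × 3.21 = 48.50 m²
V₂ = Q/A₂ = 17.09/48.50 = 0.3523 m/s

0.352 m/s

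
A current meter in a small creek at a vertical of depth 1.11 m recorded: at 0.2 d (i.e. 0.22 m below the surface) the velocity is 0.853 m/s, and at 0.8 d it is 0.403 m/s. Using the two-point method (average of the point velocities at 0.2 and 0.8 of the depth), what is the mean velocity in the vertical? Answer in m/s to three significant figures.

v̄ = (0.853 + 0.403) / 2 = 0.6280 m/s

0.628 m/s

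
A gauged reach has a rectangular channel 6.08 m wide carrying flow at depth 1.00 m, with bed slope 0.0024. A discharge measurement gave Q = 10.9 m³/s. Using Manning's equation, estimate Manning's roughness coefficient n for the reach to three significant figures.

0.0226

A = b·y = 6.08 × 1.00 = 6.080 m²
P = b + 2y = 6.08 + 2×1.00 = 8.080 m
R = A/P = 6.080/8.080 = 0.7525 m
n = (1/Q)·A·R^(2/3)·S^(1/2) = (1/10.9) × 6.080 × 0.8273 × 0.04899 = 0.02261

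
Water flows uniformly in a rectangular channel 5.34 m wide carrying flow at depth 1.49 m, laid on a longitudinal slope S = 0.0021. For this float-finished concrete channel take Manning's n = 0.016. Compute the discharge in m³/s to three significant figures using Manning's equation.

A = b·y = 5.34 × 1.49 = 7.957 m²
P = b + 2y = 5.34 + 2×1.49 = 8.320 m
R = A/P = 7.957/8.320 = 0.9563 m
Q = (1/n)·A·R^(2/3)·S^(1/2) = (1/0.016) × 7.957 × 0.9563^(2/3) × 0.0021^(1/2) = 22.12 m³/s

22.1 m³/s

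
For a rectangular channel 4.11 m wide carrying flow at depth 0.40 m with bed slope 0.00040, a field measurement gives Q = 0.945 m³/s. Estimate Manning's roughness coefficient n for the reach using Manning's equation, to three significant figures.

A = b·y = 4.11 × 0.40 = 1.644 m²
P = b + 2y = 4.11 + 2×0.40 = 4.910 m
R = A/P = 1.644/4.910 = 0.3348 m
n = (1/Q)·A·R^(2/3)·S^(1/2) = (1/0.945) × 1.644 × 0.4822 × 0.02000 = 0.01678

0.0168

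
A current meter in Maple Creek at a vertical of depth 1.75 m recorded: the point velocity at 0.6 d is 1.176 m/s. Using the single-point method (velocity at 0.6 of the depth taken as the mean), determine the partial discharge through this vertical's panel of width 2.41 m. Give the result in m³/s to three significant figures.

v̄ = v₀.₆ = 1.176 m/s
q = v̄ × d × w = 1.176 × 1.75 × 2.41 = 4.960 m³/s

4.96 m³/s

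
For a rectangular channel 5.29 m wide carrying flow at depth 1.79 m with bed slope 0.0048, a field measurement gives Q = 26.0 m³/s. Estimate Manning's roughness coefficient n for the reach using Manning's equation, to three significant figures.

A = b·y = 5.29 × 1.79 = 9.469 m²
P = b + 2y = 5.29 + 2×1.79 = 8.870 m
R = A/P = 9.469/8.870 = 1.068 m
n = (1/Q)·A·R^(2/3)·S^(1/2) = (1/26.0) × 9.469 × 1.045 × 0.06928 = 0.02636

0.0264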